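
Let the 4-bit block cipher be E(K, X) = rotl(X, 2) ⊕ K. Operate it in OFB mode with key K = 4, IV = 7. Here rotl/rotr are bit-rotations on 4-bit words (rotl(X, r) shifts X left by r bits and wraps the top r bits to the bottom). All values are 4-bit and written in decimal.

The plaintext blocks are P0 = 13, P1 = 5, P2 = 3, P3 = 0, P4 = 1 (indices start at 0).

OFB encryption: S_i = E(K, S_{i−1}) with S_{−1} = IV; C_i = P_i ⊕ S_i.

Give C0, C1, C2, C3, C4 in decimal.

C0: S = E(K, 7) = 9; 13 ⊕ 9 = 4.
C1: S = E(K, 9) = 2; 5 ⊕ 2 = 7.
C2: S = E(K, 2) = 12; 3 ⊕ 12 = 15.
C3: S = E(K, 12) = 7; 0 ⊕ 7 = 7.
C4: S = E(K, 7) = 9; 1 ⊕ 9 = 8.

C0 = 4, C1 = 7, C2 = 15, C3 = 7, C4 = 8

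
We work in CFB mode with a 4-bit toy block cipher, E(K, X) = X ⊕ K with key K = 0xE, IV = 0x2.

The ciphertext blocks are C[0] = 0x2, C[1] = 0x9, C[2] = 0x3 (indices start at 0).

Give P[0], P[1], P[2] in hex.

P[0] = 0xE, P[1] = 0x5, P[2] = 0x4

CFB decryption: P_i = C_i ⊕ E(K, C_{i−1}), with C_{−1} = IV.
P[0]: E(K, 0x2) = 0xC; 0x2 ⊕ 0xC = 0xE.
P[1]: E(K, 0x2) = 0xC; 0x9 ⊕ 0xC = 0x5.
P[2]: E(K, 0x9) = 0x7; 0x3 ⊕ 0x7 = 0x4.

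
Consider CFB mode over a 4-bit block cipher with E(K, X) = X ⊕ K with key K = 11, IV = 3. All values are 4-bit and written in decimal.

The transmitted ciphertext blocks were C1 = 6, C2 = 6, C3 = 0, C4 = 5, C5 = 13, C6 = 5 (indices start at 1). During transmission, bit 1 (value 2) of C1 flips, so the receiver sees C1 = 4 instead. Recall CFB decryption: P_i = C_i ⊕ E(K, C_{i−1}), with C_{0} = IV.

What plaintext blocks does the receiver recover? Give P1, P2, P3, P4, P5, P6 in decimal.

P1 = 12, P2 = 9, P3 = 13, P4 = 14, P5 = 3, P6 = 3

Only C1 changed, to 4. In CFB, a change in C_i flips the same bit in P_i and garbles P_{i+1}. Decrypting the received ciphertext:
P1: E(K, 3) = 8; 4 ⊕ 8 = 12.
P2: E(K, 4) = 15; 6 ⊕ 15 = 9.
P3: E(K, 6) = 13; 0 ⊕ 13 = 13.
P4: E(K, 0) = 11; 5 ⊕ 11 = 14.
P5: E(K, 5) = 14; 13 ⊕ 14 = 3.
P6: E(K, 13) = 6; 5 ⊕ 6 = 3.
Blocks that differ from the original plaintext: P1, P2.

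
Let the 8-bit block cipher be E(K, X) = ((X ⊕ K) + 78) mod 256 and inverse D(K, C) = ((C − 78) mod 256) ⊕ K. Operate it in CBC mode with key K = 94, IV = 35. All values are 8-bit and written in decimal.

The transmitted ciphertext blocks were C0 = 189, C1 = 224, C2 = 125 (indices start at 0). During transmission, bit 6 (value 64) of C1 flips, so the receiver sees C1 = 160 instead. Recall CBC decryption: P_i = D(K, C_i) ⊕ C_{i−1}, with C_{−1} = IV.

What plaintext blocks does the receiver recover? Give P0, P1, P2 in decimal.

P0 = 18, P1 = 177, P2 = 209

Only C1 changed, to 160. In CBC, a change in C_i garbles P_i and flips the same bit in P_{i+1}. Decrypting the received ciphertext:
P0: D(K, 189) = 49; 49 ⊕ 35 = 18.
P1: D(K, 160) = 12; 12 ⊕ 189 = 177.
P2: D(K, 125) = 113; 113 ⊕ 160 = 209.
Blocks that differ from the original plaintext: P1, P2.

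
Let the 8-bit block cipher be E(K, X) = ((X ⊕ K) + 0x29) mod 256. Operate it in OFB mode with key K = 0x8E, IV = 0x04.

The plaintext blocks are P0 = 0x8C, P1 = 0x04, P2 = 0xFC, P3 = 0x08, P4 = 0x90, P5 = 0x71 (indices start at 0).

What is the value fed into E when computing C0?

0x04

OFB encryption: S_i = E(K, S_{i−1}) with S_{−1} = IV; C_i = P_i ⊕ S_i.
C0: S = E(K, 0x04) = 0xB3; 0x8C ⊕ 0xB3 = 0x3F.
So the input to E for block 0 is 0x04.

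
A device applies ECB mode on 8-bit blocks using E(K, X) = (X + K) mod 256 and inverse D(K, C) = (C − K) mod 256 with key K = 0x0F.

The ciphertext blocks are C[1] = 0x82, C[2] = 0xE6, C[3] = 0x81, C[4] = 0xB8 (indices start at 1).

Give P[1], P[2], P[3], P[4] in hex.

P[1] = 0x73, P[2] = 0xD7, P[3] = 0x72, P[4] = 0xA9

ECB decryption: P_i = D(K, C_i).
P[1]: D(K, 0x82) = 0x73.
P[2]: D(K, 0xE6) = 0xD7.
P[3]: D(K, 0x81) = 0x72.
P[4]: D(K, 0xB8) = 0xA9.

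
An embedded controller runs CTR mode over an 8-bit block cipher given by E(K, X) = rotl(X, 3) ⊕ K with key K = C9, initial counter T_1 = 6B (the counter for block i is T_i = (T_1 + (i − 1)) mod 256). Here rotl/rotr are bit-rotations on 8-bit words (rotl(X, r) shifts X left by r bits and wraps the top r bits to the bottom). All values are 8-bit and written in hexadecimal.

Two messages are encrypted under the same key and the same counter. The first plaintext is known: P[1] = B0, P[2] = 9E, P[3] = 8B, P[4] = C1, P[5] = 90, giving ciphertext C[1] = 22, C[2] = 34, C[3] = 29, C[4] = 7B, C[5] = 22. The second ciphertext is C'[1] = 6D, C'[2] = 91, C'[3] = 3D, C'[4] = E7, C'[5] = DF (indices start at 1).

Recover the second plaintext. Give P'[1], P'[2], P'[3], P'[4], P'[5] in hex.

In CTR with a reused counter, both messages share the same keystream S_i, so C_i ⊕ C'_i = P_i ⊕ P'_i and thus P'_i = P_i ⊕ C_i ⊕ C'_i.
P'[1]: B0 ⊕ 22 ⊕ 6D = FF.
P'[2]: 9E ⊕ 34 ⊕ 91 = 3B.
P'[3]: 8B ⊕ 29 ⊕ 3D = 9F.
P'[4]: C1 ⊕ 7B ⊕ E7 = 5D.
P'[5]: 90 ⊕ 22 ⊕ DF = 6D.

P'[1] = FF, P'[2] = 3B, P'[3] = 9F, P'[4] = 5D, P'[5] = 6D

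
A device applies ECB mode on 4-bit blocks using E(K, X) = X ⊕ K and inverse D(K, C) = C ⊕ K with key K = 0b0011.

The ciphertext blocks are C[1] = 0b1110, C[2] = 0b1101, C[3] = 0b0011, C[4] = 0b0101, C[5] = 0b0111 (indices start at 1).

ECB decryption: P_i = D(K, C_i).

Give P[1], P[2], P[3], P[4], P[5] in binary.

P[1] = 0b1101, P[2] = 0b1110, P[3] = 0b0000, P[4] = 0b0110, P[5] = 0b0100

P[1]: D(K, 0b1110) = 0b1101.
P[2]: D(K, 0b1101) = 0b1110.
P[3]: D(K, 0b0011) = 0b0000.
P[4]: D(K, 0b0101) = 0b0110.
P[5]: D(K, 0b0111) = 0b0100.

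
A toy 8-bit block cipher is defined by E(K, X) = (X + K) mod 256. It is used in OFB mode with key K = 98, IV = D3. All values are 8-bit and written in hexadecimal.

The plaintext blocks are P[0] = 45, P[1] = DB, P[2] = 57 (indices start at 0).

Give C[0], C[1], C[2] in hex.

C[0] = 2E, C[1] = D8, C[2] = CC

OFB encryption: S_i = E(K, S_{i−1}) with S_{−1} = IV; C_i = P_i ⊕ S_i.
C[0]: S = E(K, D3) = 6B; 45 ⊕ 6B = 2E.
C[1]: S = E(K, 6B) = 03; DB ⊕ 03 = D8.
C[2]: S = E(K, 03) = 9B; 57 ⊕ 9B = CC.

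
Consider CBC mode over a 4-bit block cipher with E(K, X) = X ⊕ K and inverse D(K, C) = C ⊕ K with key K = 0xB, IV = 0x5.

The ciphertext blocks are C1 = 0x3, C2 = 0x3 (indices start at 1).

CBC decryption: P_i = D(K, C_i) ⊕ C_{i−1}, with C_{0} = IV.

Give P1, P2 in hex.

P1 = 0xD, P2 = 0xB

P1: D(K, 0x3) = 0x8; 0x8 ⊕ 0x5 = 0xD.
P2: D(K, 0x3) = 0x8; 0x8 ⊕ 0x3 = 0xB.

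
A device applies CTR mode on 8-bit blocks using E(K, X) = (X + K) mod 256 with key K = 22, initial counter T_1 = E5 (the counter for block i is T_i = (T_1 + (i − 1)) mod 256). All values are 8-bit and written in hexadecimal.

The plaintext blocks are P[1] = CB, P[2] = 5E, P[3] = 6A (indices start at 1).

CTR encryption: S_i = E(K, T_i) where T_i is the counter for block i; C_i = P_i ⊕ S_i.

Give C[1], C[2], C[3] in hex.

C[1]: T = E5, S = E(K, T) = 07; CB ⊕ 07 = CC.
C[2]: T = E6, S = E(K, T) = 08; 5E ⊕ 08 = 56.
C[3]: T = E7, S = E(K, T) = 09; 6A ⊕ 09 = 63.

C[1] = CC, C[2] = 56, C[3] = 63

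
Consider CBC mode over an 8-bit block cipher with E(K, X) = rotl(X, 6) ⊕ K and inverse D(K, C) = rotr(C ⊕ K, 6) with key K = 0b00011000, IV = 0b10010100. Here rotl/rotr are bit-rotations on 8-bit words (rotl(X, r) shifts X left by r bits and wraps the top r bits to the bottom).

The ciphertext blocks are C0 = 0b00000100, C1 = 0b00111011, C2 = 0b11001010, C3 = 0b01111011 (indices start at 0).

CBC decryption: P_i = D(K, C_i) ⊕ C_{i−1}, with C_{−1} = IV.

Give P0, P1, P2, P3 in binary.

P0: D(K, 0b00000100) = 0b01110000; 0b01110000 ⊕ 0b10010100 = 0b11100100.
P1: D(K, 0b00111011) = 0b10001100; 0b10001100 ⊕ 0b00000100 = 0b10001000.
P2: D(K, 0b11001010) = 0b01001011; 0b01001011 ⊕ 0b00111011 = 0b01110000.
P3: D(K, 0b01111011) = 0b10001101; 0b10001101 ⊕ 0b11001010 = 0b01000111.

P0 = 0b11100100, P1 = 0b10001000, P2 = 0b01110000, P3 = 0b01000111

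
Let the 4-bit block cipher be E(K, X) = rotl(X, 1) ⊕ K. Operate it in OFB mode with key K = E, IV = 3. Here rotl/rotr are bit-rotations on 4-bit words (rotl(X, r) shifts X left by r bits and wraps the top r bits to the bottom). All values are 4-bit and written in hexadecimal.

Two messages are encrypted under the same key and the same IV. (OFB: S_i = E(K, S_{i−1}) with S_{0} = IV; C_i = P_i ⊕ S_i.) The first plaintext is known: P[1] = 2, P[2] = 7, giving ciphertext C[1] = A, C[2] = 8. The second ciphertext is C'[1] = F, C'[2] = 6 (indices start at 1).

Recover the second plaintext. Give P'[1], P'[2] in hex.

In OFB with a reused IV, both messages share the same keystream S_i, so C_i ⊕ C'_i = P_i ⊕ P'_i and thus P'_i = P_i ⊕ C_i ⊕ C'_i.
P'[1]: 2 ⊕ A ⊕ F = 7.
P'[2]: 7 ⊕ 8 ⊕ 6 = 9.

P'[1] = 7, P'[2] = 9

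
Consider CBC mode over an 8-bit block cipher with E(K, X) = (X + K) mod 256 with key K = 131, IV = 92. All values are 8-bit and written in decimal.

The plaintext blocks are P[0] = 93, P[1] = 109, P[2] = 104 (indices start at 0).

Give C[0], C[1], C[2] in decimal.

C[0] = 132, C[1] = 108, C[2] = 135

CBC encryption: C_i = E(K, P_i ⊕ C_{i−1}), with C_{−1} = IV.
C[0]: P[0] ⊕ 92 = 1; E(K, 1) = 132.
C[1]: P[1] ⊕ 132 = 233; E(K, 233) = 108.
C[2]: P[2] ⊕ 108 = 4; E(K, 4) = 135.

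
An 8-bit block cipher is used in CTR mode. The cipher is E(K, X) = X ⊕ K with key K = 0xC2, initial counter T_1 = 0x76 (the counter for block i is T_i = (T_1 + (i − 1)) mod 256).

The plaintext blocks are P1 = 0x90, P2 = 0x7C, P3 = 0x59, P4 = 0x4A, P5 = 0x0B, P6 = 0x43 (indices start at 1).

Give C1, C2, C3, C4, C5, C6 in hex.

CTR encryption: S_i = E(K, T_i) where T_i is the counter for block i; C_i = P_i ⊕ S_i.
C1: T = 0x76, S = E(K, T) = 0xB4; 0x90 ⊕ 0xB4 = 0x24.
C2: T = 0x77, S = E(K, T) = 0xB5; 0x7C ⊕ 0xB5 = 0xC9.
C3: T = 0x78, S = E(K, T) = 0xBA; 0x59 ⊕ 0xBA = 0xE3.
C4: T = 0x79, S = E(K, T) = 0xBB; 0x4A ⊕ 0xBB = 0xF1.
C5: T = 0x7A, S = E(K, T) = 0xB8; 0x0B ⊕ 0xB8 = 0xB3.
C6: T = 0x7B, S = E(K, T) = 0xB9; 0x43 ⊕ 0xB9 = 0xFA.

C1 = 0x24, C2 = 0xC9, C3 = 0xE3, C4 = 0xF1, C5 = 0xB3, C6 = 0xFA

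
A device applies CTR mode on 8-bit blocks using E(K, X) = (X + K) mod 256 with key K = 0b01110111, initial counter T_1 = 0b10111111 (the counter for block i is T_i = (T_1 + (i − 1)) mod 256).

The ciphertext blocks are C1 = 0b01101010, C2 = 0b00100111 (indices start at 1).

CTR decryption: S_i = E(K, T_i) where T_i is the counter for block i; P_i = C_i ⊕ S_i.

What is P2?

P2: T = 0b11000000, S = E(K, T) = 0b00110111; 0b00100111 ⊕ 0b00110111 = 0b00010000.

P2 = 0b00010000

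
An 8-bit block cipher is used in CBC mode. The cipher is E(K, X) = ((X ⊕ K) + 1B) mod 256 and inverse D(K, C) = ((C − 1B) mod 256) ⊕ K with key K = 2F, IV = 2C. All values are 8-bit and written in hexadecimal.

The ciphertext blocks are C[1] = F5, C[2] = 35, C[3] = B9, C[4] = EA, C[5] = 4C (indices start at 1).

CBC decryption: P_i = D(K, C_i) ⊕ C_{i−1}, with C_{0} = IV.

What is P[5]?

P[5] = F4

P[5]: D(K, 4C) = 1E; 1E ⊕ EA = F4.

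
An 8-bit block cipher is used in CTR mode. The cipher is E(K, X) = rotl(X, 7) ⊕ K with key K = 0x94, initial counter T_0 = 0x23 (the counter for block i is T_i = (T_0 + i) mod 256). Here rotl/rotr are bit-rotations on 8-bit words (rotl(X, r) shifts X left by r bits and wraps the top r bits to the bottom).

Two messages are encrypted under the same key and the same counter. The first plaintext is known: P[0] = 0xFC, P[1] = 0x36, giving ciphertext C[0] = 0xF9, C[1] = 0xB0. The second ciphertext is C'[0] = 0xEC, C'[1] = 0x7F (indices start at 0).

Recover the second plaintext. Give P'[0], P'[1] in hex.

P'[0] = 0xE9, P'[1] = 0xF9

In CTR with a reused counter, both messages share the same keystream S_i, so C_i ⊕ C'_i = P_i ⊕ P'_i and thus P'_i = P_i ⊕ C_i ⊕ C'_i.
P'[0]: 0xFC ⊕ 0xF9 ⊕ 0xEC = 0xE9.
P'[1]: 0x36 ⊕ 0xB0 ⊕ 0x7F = 0xF9.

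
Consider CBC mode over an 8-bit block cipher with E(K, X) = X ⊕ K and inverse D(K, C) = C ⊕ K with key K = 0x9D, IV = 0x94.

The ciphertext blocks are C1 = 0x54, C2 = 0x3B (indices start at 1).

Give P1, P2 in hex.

CBC decryption: P_i = D(K, C_i) ⊕ C_{i−1}, with C_{0} = IV.
P1: D(K, 0x54) = 0xC9; 0xC9 ⊕ 0x94 = 0x5D.
P2: D(K, 0x3B) = 0xA6; 0xA6 ⊕ 0x54 = 0xF2.

P1 = 0x5D, P2 = 0xF2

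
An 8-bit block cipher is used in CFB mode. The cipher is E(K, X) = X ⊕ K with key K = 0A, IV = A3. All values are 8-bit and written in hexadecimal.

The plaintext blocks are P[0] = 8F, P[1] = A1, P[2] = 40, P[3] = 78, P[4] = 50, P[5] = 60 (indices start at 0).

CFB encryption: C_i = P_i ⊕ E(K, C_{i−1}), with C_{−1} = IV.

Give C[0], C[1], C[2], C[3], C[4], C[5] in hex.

C[0]: E(K, A3) = A9; 8F ⊕ A9 = 26.
C[1]: E(K, 26) = 2C; A1 ⊕ 2C = 8D.
C[2]: E(K, 8D) = 87; 40 ⊕ 87 = C7.
C[3]: E(K, C7) = CD; 78 ⊕ CD = B5.
C[4]: E(K, B5) = BF; 50 ⊕ BF = EF.
C[5]: E(K, EF) = E5; 60 ⊕ E5 = 85.

C[0] = 26, C[1] = 8D, C[2] = C7, C[3] = B5, C[4] = EF, C[5] = 85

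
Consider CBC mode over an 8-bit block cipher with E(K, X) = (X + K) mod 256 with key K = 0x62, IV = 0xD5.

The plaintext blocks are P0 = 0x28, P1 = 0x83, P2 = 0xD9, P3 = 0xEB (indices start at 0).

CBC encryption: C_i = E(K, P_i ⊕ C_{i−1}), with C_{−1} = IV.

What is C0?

C0: P0 ⊕ 0xD5 = 0xFD; E(K, 0xFD) = 0x5F.

C0 = 0x5F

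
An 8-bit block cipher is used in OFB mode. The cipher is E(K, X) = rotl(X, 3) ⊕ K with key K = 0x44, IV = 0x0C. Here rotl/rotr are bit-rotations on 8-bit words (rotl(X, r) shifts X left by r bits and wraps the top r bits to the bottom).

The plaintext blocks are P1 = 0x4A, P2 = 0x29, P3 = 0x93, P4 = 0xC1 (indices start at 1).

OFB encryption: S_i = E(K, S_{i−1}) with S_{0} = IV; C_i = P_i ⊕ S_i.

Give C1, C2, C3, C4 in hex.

C1 = 0x6E, C2 = 0x4C, C3 = 0xFC, C4 = 0xFE

C1: S = E(K, 0x0C) = 0x24; 0x4A ⊕ 0x24 = 0x6E.
C2: S = E(K, 0x24) = 0x65; 0x29 ⊕ 0x65 = 0x4C.
C3: S = E(K, 0x65) = 0x6F; 0x93 ⊕ 0x6F = 0xFC.
C4: S = E(K, 0x6F) = 0x3F; 0xC1 ⊕ 0x3F = 0xFE.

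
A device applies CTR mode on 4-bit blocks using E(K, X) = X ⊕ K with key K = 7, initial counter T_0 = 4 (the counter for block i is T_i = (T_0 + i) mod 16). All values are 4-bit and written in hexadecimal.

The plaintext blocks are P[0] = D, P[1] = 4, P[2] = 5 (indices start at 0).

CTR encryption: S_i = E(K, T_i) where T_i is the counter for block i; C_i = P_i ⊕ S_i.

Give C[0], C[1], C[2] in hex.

C[0]: T = 4, S = E(K, T) = 3; D ⊕ 3 = E.
C[1]: T = 5, S = E(K, T) = 2; 4 ⊕ 2 = 6.
C[2]: T = 6, S = E(K, T) = 1; 5 ⊕ 1 = 4.

C[0] = E, C[1] = 6, C[2] = 4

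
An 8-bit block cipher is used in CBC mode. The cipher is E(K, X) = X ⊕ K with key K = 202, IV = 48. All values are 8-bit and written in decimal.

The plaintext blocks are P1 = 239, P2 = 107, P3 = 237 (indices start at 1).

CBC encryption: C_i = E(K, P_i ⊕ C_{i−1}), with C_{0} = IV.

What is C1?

C1 = 21

C1: P1 ⊕ 48 = 223; E(K, 223) = 21.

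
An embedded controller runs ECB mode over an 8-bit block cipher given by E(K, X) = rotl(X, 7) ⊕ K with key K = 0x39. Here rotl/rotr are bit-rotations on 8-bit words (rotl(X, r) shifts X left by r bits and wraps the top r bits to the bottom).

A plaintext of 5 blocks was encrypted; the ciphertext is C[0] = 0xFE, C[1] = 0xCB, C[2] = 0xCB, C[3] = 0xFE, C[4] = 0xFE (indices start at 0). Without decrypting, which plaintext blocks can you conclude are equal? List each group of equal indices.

ECB encrypts each block independently with the same key, so equal ciphertext blocks imply equal plaintext blocks.
C[0] = C[3] = C[4] = 0xFE, so P[0] = P[3] = P[4].
C[1] = C[2] = 0xCB, so P[1] = P[2].

P[0] = P[3] = P[4]; P[1] = P[2]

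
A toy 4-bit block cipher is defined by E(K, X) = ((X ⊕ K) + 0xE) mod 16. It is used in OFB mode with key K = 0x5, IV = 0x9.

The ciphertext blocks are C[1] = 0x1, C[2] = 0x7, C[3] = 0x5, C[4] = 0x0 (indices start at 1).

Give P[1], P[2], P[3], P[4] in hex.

P[1] = 0xB, P[2] = 0xA, P[3] = 0x3, P[4] = 0x1

OFB decryption: S_i = E(K, S_{i−1}) with S_{0} = IV; P_i = C_i ⊕ S_i.
P[1]: S = E(K, 0x9) = 0xA; 0x1 ⊕ 0xA = 0xB.
P[2]: S = E(K, 0xA) = 0xD; 0x7 ⊕ 0xD = 0xA.
P[3]: S = E(K, 0xD) = 0x6; 0x5 ⊕ 0x6 = 0x3.
P[4]: S = E(K, 0x6) = 0x1; 0x0 ⊕ 0x1 = 0x1.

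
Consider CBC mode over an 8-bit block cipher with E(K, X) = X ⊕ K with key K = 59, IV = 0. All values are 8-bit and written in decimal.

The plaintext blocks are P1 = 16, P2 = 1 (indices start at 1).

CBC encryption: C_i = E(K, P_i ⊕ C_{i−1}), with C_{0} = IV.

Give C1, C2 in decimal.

C1 = 43, C2 = 17

C1: P1 ⊕ 0 = 16; E(K, 16) = 43.
C2: P2 ⊕ 43 = 42; E(K, 42) = 17.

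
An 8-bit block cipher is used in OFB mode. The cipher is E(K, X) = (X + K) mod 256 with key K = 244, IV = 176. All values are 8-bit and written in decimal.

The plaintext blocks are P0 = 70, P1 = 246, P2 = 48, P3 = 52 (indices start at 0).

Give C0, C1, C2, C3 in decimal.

C0 = 226, C1 = 110, C2 = 188, C3 = 180

OFB encryption: S_i = E(K, S_{i−1}) with S_{−1} = IV; C_i = P_i ⊕ S_i.
C0: S = E(K, 176) = 164; 70 ⊕ 164 = 226.
C1: S = E(K, 164) = 152; 246 ⊕ 152 = 110.
C2: S = E(K, 152) = 140; 48 ⊕ 140 = 188.
C3: S = E(K, 140) = 128; 52 ⊕ 128 = 180.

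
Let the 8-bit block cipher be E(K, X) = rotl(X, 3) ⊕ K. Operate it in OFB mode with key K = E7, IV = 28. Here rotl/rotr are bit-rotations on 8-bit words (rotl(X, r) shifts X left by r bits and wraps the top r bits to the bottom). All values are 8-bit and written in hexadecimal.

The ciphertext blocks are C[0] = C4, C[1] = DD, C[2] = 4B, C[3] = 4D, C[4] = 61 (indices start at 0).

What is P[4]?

P[4] = E5

OFB decryption: S_i = E(K, S_{i−1}) with S_{−1} = IV; P_i = C_i ⊕ S_i.
P[0]: S = E(K, 28) = A6; C4 ⊕ A6 = 62.
P[1]: S = E(K, A6) = D2; DD ⊕ D2 = 0F.
P[2]: S = E(K, D2) = 71; 4B ⊕ 71 = 3A.
P[3]: S = E(K, 71) = 6C; 4D ⊕ 6C = 21.
P[4]: S = E(K, 6C) = 84; 61 ⊕ 84 = E5.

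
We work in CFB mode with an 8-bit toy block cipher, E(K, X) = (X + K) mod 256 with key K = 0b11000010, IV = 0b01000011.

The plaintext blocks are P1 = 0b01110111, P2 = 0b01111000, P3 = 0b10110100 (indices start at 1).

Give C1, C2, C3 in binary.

CFB encryption: C_i = P_i ⊕ E(K, C_{i−1}), with C_{0} = IV.
C1: E(K, 0b01000011) = 0b00000101; 0b01110111 ⊕ 0b00000101 = 0b01110010.
C2: E(K, 0b01110010) = 0b00110100; 0b01111000 ⊕ 0b00110100 = 0b01001100.
C3: E(K, 0b01001100) = 0b00001110; 0b10110100 ⊕ 0b00001110 = 0b10111010.

C1 = 0b01110010, C2 = 0b01001100, C3 = 0b10111010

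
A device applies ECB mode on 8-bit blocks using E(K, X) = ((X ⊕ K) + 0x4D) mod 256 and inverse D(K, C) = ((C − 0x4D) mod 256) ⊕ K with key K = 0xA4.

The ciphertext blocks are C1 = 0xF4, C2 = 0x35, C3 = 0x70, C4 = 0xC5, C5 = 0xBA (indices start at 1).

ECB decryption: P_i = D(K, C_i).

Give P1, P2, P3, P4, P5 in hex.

P1 = 0x03, P2 = 0x4C, P3 = 0x87, P4 = 0xDC, P5 = 0xC9

P1: D(K, 0xF4) = 0x03.
P2: D(K, 0x35) = 0x4C.
P3: D(K, 0x70) = 0x87.
P4: D(K, 0xC5) = 0xDC.
P5: D(K, 0xBA) = 0xC9.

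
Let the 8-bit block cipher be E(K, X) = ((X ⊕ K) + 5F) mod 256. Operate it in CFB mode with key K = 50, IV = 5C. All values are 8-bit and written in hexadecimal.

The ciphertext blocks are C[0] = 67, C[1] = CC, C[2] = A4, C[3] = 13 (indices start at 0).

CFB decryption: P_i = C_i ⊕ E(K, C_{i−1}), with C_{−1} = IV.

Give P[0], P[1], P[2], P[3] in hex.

P[0]: E(K, 5C) = 6B; 67 ⊕ 6B = 0C.
P[1]: E(K, 67) = 96; CC ⊕ 96 = 5A.
P[2]: E(K, CC) = FB; A4 ⊕ FB = 5F.
P[3]: E(K, A4) = 53; 13 ⊕ 53 = 40.

P[0] = 0C, P[1] = 5A, P[2] = 5F, P[3] = 40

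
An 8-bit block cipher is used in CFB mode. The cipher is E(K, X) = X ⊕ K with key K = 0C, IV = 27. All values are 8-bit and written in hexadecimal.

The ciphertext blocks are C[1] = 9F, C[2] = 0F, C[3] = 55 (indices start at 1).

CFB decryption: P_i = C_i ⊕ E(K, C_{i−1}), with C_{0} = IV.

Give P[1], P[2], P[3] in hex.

P[1]: E(K, 27) = 2B; 9F ⊕ 2B = B4.
P[2]: E(K, 9F) = 93; 0F ⊕ 93 = 9C.
P[3]: E(K, 0F) = 03; 55 ⊕ 03 = 56.

P[1] = B4, P[2] = 9C, P[3] = 56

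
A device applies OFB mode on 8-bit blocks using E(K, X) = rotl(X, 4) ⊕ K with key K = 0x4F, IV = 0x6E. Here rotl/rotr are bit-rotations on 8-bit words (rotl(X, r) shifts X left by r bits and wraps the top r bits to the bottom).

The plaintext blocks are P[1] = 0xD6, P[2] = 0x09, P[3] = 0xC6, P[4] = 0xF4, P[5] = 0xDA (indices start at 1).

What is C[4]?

C[4] = 0x9A

OFB encryption: S_i = E(K, S_{i−1}) with S_{0} = IV; C_i = P_i ⊕ S_i.
C[1]: S = E(K, 0x6E) = 0xA9; 0xD6 ⊕ 0xA9 = 0x7F.
C[2]: S = E(K, 0xA9) = 0xD5; 0x09 ⊕ 0xD5 = 0xDC.
C[3]: S = E(K, 0xD5) = 0x12; 0xC6 ⊕ 0x12 = 0xD4.
C[4]: S = E(K, 0x12) = 0x6E; 0xF4 ⊕ 0x6E = 0x9A.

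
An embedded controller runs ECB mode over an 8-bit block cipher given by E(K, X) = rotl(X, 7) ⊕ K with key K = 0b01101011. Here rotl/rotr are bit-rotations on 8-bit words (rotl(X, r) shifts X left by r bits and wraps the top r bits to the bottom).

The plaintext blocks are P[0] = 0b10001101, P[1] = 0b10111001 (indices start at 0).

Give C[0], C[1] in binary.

ECB encryption: C_i = E(K, P_i).
C[0]: E(K, 0b10001101) = 0b10101101.
C[1]: E(K, 0b10111001) = 0b10110111.

C[0] = 0b10101101, C[1] = 0b10110111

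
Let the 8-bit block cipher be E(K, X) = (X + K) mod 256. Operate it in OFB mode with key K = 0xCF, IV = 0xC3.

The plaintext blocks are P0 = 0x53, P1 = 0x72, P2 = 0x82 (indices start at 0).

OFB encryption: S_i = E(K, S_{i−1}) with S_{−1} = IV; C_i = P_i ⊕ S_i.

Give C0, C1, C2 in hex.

C0 = 0xC1, C1 = 0x13, C2 = 0xB2

C0: S = E(K, 0xC3) = 0x92; 0x53 ⊕ 0x92 = 0xC1.
C1: S = E(K, 0x92) = 0x61; 0x72 ⊕ 0x61 = 0x13.
C2: S = E(K, 0x61) = 0x30; 0x82 ⊕ 0x30 = 0xB2.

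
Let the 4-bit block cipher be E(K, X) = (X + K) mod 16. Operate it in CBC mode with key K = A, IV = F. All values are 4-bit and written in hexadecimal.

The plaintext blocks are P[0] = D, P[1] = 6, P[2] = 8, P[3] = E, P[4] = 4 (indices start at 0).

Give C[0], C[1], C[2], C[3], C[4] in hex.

C[0] = C, C[1] = 4, C[2] = 6, C[3] = 2, C[4] = 0

CBC encryption: C_i = E(K, P_i ⊕ C_{i−1}), with C_{−1} = IV.
C[0]: P[0] ⊕ F = 2; E(K, 2) = C.
C[1]: P[1] ⊕ C = A; E(K, A) = 4.
C[2]: P[2] ⊕ 4 = C; E(K, C) = 6.
C[3]: P[3] ⊕ 6 = 8; E(K, 8) = 2.
C[4]: P[4] ⊕ 2 = 6; E(K, 6) = 0.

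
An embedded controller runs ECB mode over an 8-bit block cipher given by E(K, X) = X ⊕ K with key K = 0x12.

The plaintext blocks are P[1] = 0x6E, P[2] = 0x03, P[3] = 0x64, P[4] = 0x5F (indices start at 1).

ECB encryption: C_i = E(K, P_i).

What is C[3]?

C[3] = 0x76

C[3]: E(K, 0x64) = 0x76.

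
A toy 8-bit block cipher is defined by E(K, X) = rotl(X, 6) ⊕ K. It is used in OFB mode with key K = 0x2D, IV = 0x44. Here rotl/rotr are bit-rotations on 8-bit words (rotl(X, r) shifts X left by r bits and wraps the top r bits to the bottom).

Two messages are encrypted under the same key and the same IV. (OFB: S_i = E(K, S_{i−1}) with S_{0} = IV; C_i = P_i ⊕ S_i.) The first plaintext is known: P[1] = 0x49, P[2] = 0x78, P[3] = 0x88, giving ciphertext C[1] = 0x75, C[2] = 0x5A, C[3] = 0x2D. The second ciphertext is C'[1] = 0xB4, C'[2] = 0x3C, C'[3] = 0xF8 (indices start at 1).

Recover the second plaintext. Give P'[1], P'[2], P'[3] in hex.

P'[1] = 0x88, P'[2] = 0x1E, P'[3] = 0x5D

In OFB with a reused IV, both messages share the same keystream S_i, so C_i ⊕ C'_i = P_i ⊕ P'_i and thus P'_i = P_i ⊕ C_i ⊕ C'_i.
P'[1]: 0x49 ⊕ 0x75 ⊕ 0xB4 = 0x88.
P'[2]: 0x78 ⊕ 0x5A ⊕ 0x3C = 0x1E.
P'[3]: 0x88 ⊕ 0x2D ⊕ 0xF8 = 0x5D.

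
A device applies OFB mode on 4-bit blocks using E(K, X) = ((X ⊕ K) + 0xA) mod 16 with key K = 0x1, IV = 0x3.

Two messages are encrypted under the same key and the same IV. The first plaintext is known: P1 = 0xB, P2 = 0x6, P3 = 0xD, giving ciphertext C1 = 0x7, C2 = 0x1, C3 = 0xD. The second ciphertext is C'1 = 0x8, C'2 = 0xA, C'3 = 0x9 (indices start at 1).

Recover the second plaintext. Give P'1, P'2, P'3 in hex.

In OFB with a reused IV, both messages share the same keystream S_i, so C_i ⊕ C'_i = P_i ⊕ P'_i and thus P'_i = P_i ⊕ C_i ⊕ C'_i.
P'1: 0xB ⊕ 0x7 ⊕ 0x8 = 0x4.
P'2: 0x6 ⊕ 0x1 ⊕ 0xA = 0xD.
P'3: 0xD ⊕ 0xD ⊕ 0x9 = 0x9.

P'1 = 0x4, P'2 = 0xD, P'3 = 0x9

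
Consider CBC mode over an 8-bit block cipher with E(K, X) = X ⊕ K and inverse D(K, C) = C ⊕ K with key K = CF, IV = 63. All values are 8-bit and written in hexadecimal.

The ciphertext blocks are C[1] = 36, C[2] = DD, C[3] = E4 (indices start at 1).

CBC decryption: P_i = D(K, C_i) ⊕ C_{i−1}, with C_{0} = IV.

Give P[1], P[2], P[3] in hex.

P[1] = 9A, P[2] = 24, P[3] = F6

P[1]: D(K, 36) = F9; F9 ⊕ 63 = 9A.
P[2]: D(K, DD) = 12; 12 ⊕ 36 = 24.
P[3]: D(K, E4) = 2B; 2B ⊕ DD = F6.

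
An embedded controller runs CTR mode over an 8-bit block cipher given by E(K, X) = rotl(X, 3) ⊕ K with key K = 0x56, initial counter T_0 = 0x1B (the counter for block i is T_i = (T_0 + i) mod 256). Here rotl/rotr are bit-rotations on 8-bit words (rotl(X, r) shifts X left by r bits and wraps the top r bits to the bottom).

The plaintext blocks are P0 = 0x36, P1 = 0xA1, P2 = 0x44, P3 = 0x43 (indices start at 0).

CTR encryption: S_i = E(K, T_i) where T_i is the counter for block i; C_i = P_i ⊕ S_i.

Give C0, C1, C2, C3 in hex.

C0: T = 0x1B, S = E(K, T) = 0x8E; 0x36 ⊕ 0x8E = 0xB8.
C1: T = 0x1C, S = E(K, T) = 0xB6; 0xA1 ⊕ 0xB6 = 0x17.
C2: T = 0x1D, S = E(K, T) = 0xBE; 0x44 ⊕ 0xBE = 0xFA.
C3: T = 0x1E, S = E(K, T) = 0xA6; 0x43 ⊕ 0xA6 = 0xE5.

C0 = 0xB8, C1 = 0x17, C2 = 0xFA, C3 = 0xE5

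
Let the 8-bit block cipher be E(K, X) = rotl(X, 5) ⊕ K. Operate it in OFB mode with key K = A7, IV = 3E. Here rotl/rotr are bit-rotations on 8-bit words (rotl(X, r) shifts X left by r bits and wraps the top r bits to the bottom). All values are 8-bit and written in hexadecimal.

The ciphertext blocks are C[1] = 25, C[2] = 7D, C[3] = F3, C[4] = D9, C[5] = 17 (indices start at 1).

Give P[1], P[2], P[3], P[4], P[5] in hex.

OFB decryption: S_i = E(K, S_{i−1}) with S_{0} = IV; P_i = C_i ⊕ S_i.
P[1]: S = E(K, 3E) = 60; 25 ⊕ 60 = 45.
P[2]: S = E(K, 60) = AB; 7D ⊕ AB = D6.
P[3]: S = E(K, AB) = D2; F3 ⊕ D2 = 21.
P[4]: S = E(K, D2) = FD; D9 ⊕ FD = 24.
P[5]: S = E(K, FD) = 18; 17 ⊕ 18 = 0F.

P[1] = 45, P[2] = D6, P[3] = 21, P[4] = 24, P[5] = 0F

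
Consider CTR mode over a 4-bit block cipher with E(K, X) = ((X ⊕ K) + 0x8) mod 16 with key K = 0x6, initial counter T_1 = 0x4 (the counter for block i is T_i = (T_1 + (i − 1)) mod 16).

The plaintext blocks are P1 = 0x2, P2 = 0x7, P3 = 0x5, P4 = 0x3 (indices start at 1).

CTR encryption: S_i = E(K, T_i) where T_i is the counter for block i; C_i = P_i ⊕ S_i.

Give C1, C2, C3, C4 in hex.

C1: T = 0x4, S = E(K, T) = 0xA; 0x2 ⊕ 0xA = 0x8.
C2: T = 0x5, S = E(K, T) = 0xB; 0x7 ⊕ 0xB = 0xC.
C3: T = 0x6, S = E(K, T) = 0x8; 0x5 ⊕ 0x8 = 0xD.
C4: T = 0x7, S = E(K, T) = 0x9; 0x3 ⊕ 0x9 = 0xA.

C1 = 0x8, C2 = 0xC, C3 = 0xD, C4 = 0xA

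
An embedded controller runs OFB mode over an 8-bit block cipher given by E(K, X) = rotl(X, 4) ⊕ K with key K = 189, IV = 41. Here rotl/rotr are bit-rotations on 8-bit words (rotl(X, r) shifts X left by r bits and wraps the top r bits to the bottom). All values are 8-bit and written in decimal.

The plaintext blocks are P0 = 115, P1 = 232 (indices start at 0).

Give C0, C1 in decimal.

OFB encryption: S_i = E(K, S_{i−1}) with S_{−1} = IV; C_i = P_i ⊕ S_i.
C0: S = E(K, 41) = 47; 115 ⊕ 47 = 92.
C1: S = E(K, 47) = 79; 232 ⊕ 79 = 167.

C0 = 92, C1 = 167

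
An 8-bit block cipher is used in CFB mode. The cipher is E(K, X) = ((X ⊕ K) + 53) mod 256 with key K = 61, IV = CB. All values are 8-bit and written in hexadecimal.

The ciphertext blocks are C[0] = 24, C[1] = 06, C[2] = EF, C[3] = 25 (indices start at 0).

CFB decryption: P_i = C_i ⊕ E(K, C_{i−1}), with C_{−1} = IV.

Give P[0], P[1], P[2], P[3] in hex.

P[0]: E(K, CB) = FD; 24 ⊕ FD = D9.
P[1]: E(K, 24) = 98; 06 ⊕ 98 = 9E.
P[2]: E(K, 06) = BA; EF ⊕ BA = 55.
P[3]: E(K, EF) = E1; 25 ⊕ E1 = C4.

P[0] = D9, P[1] = 9E, P[2] = 55, P[3] = C4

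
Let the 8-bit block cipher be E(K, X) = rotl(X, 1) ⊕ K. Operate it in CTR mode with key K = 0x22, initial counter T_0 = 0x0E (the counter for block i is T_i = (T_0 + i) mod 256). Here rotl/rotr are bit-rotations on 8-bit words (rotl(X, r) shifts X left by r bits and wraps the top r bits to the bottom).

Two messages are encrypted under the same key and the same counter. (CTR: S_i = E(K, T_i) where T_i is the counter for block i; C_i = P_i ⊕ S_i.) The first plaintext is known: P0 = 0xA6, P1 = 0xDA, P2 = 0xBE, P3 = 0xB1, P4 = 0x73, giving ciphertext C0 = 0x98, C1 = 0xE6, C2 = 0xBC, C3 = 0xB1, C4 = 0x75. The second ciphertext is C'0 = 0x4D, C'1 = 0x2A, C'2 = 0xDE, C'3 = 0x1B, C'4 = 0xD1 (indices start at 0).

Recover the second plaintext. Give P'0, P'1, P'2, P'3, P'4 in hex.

P'0 = 0x73, P'1 = 0x16, P'2 = 0xDC, P'3 = 0x1B, P'4 = 0xD7

In CTR with a reused counter, both messages share the same keystream S_i, so C_i ⊕ C'_i = P_i ⊕ P'_i and thus P'_i = P_i ⊕ C_i ⊕ C'_i.
P'0: 0xA6 ⊕ 0x98 ⊕ 0x4D = 0x73.
P'1: 0xDA ⊕ 0xE6 ⊕ 0x2A = 0x16.
P'2: 0xBE ⊕ 0xBC ⊕ 0xDE = 0xDC.
P'3: 0xB1 ⊕ 0xB1 ⊕ 0x1B = 0x1B.
P'4: 0x73 ⊕ 0x75 ⊕ 0xD1 = 0xD7.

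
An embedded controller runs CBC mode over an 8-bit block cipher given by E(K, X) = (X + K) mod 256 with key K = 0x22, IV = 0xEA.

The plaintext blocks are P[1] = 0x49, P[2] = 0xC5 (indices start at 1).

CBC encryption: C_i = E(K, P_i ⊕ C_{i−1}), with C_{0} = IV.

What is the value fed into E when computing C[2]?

0x00

C[1]: P[1] ⊕ 0xEA = 0xA3; E(K, 0xA3) = 0xC5.
C[2]: P[2] ⊕ 0xC5 = 0x00; E(K, 0x00) = 0x22.
So the input to E for block [2] is 0x00.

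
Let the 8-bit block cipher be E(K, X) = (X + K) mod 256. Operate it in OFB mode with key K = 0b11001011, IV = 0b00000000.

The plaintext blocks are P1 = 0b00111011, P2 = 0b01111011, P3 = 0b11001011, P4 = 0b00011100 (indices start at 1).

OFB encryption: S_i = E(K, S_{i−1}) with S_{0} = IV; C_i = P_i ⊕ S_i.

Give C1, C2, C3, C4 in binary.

C1: S = E(K, 0b00000000) = 0b11001011; 0b00111011 ⊕ 0b11001011 = 0b11110000.
C2: S = E(K, 0b11001011) = 0b10010110; 0b01111011 ⊕ 0b10010110 = 0b11101101.
C3: S = E(K, 0b10010110) = 0b01100001; 0b11001011 ⊕ 0b01100001 = 0b10101010.
C4: S = E(K, 0b01100001) = 0b00101100; 0b00011100 ⊕ 0b00101100 = 0b00110000.

C1 = 0b11110000, C2 = 0b11101101, C3 = 0b10101010, C4 = 0b00110000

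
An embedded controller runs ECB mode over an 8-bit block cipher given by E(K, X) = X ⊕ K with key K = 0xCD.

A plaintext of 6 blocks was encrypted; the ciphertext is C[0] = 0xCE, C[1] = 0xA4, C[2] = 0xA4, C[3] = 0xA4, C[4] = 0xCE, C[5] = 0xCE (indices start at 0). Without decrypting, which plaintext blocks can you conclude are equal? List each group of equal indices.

P[0] = P[4] = P[5]; P[1] = P[2] = P[3]

ECB encrypts each block independently with the same key, so equal ciphertext blocks imply equal plaintext blocks.
C[0] = C[4] = C[5] = 0xCE, so P[0] = P[4] = P[5].
C[1] = C[2] = C[3] = 0xA4, so P[1] = P[2] = P[3].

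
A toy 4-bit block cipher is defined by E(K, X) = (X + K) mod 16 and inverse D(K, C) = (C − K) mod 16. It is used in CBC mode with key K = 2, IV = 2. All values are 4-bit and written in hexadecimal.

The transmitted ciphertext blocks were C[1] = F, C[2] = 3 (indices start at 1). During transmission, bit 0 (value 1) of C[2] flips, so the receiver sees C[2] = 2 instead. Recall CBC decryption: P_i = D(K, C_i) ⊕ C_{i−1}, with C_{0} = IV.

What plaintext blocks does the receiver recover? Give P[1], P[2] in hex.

P[1] = F, P[2] = F

Only C[2] changed, to 2. In CBC, a change in C_i garbles P_i and flips the same bit in P_{i+1}. Decrypting the received ciphertext:
P[1]: D(K, F) = D; D ⊕ 2 = F.
P[2]: D(K, 2) = 0; 0 ⊕ F = F.
Blocks that differ from the original plaintext: P[2].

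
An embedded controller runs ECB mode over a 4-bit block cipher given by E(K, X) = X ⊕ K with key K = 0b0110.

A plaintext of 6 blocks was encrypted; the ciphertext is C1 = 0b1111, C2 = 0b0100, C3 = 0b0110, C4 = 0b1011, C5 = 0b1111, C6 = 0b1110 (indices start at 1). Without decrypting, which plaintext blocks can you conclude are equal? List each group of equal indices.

P1 = P5

ECB encrypts each block independently with the same key, so equal ciphertext blocks imply equal plaintext blocks.
C1 = C5 = 0b1111, so P1 = P5.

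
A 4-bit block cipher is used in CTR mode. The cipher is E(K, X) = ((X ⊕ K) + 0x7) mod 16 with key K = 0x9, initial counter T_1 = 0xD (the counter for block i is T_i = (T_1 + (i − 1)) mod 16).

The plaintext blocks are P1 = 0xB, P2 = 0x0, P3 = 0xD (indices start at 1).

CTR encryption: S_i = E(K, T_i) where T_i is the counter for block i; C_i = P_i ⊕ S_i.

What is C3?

C1: T = 0xD, S = E(K, T) = 0xB; 0xB ⊕ 0xB = 0x0.
C2: T = 0xE, S = E(K, T) = 0xE; 0x0 ⊕ 0xE = 0xE.
C3: T = 0xF, S = E(K, T) = 0xD; 0xD ⊕ 0xD = 0x0.

C3 = 0x0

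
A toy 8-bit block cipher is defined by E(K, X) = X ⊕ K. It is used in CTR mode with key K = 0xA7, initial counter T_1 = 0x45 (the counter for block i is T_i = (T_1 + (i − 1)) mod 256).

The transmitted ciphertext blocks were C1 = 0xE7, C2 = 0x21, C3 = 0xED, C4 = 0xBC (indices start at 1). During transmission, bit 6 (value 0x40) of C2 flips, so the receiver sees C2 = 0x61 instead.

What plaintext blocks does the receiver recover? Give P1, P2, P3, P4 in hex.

P1 = 0x05, P2 = 0x80, P3 = 0x0D, P4 = 0x53

CTR decryption: S_i = E(K, T_i) where T_i is the counter for block i; P_i = C_i ⊕ S_i.
Only C2 changed, to 0x61. In CTR, a change in C_i flips the same bit in P_i only; the keystream is unaffected. Decrypting the received ciphertext:
P1: T = 0x45, S = E(K, T) = 0xE2; 0xE7 ⊕ 0xE2 = 0x05.
P2: T = 0x46, S = E(K, T) = 0xE1; 0x61 ⊕ 0xE1 = 0x80.
P3: T = 0x47, S = E(K, T) = 0xE0; 0xED ⊕ 0xE0 = 0x0D.
P4: T = 0x48, S = E(K, T) = 0xEF; 0xBC ⊕ 0xEF = 0x53.
Blocks that differ from the original plaintext: P2.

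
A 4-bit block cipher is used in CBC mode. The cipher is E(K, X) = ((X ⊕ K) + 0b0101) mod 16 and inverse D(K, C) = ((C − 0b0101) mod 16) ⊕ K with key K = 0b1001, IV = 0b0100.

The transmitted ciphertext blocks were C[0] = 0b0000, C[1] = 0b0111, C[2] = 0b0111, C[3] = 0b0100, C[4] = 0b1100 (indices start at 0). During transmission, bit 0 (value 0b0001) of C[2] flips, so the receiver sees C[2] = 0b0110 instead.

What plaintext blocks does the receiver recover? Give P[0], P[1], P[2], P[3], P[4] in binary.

P[0] = 0b0110, P[1] = 0b1011, P[2] = 0b1111, P[3] = 0b0000, P[4] = 0b1010

CBC decryption: P_i = D(K, C_i) ⊕ C_{i−1}, with C_{−1} = IV.
Only C[2] changed, to 0b0110. In CBC, a change in C_i garbles P_i and flips the same bit in P_{i+1}. Decrypting the received ciphertext:
P[0]: D(K, 0b0000) = 0b0010; 0b0010 ⊕ 0b0100 = 0b0110.
P[1]: D(K, 0b0111) = 0b1011; 0b1011 ⊕ 0b0000 = 0b1011.
P[2]: D(K, 0b0110) = 0b1000; 0b1000 ⊕ 0b0111 = 0b1111.
P[3]: D(K, 0b0100) = 0b0110; 0b0110 ⊕ 0b0110 = 0b0000.
P[4]: D(K, 0b1100) = 0b1110; 0b1110 ⊕ 0b0100 = 0b1010.
Blocks that differ from the original plaintext: P[2], P[3].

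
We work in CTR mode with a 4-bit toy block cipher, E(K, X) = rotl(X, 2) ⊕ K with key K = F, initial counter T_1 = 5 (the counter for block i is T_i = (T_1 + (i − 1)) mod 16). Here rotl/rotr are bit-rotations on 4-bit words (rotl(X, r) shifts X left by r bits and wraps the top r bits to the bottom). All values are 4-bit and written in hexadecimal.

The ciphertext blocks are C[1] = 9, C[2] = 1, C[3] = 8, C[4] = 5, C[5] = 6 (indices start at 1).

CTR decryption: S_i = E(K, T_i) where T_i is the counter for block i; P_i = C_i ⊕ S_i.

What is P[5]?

P[5]: T = 9, S = E(K, T) = 9; 6 ⊕ 9 = F.

P[5] = F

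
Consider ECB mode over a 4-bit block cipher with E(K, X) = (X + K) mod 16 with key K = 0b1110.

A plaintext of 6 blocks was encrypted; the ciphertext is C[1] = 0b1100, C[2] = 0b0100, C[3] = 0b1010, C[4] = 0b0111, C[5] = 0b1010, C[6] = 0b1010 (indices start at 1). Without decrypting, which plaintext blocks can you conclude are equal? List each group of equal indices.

P[3] = P[5] = P[6]

ECB encrypts each block independently with the same key, so equal ciphertext blocks imply equal plaintext blocks.
C[3] = C[5] = C[6] = 0b1010, so P[3] = P[5] = P[6].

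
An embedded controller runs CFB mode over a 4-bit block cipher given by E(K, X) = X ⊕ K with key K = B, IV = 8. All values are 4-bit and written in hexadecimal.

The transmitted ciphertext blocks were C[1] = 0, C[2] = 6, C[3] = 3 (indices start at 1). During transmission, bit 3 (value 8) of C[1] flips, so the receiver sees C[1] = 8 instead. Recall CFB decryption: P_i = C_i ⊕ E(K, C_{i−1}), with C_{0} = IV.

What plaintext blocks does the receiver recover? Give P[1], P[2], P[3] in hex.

P[1] = B, P[2] = 5, P[3] = E

Only C[1] changed, to 8. In CFB, a change in C_i flips the same bit in P_i and garbles P_{i+1}. Decrypting the received ciphertext:
P[1]: E(K, 8) = 3; 8 ⊕ 3 = B.
P[2]: E(K, 8) = 3; 6 ⊕ 3 = 5.
P[3]: E(K, 6) = D; 3 ⊕ D = E.
Blocks that differ from the original plaintext: P[1], P[2].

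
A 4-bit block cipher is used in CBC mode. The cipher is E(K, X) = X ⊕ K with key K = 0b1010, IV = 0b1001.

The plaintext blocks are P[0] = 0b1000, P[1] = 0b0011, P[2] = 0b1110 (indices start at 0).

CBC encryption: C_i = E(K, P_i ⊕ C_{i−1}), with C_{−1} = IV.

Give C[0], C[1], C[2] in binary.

C[0]: P[0] ⊕ 0b1001 = 0b0001; E(K, 0b0001) = 0b1011.
C[1]: P[1] ⊕ 0b1011 = 0b1000; E(K, 0b1000) = 0b0010.
C[2]: P[2] ⊕ 0b0010 = 0b1100; E(K, 0b1100) = 0b0110.

C[0] = 0b1011, C[1] = 0b0010, C[2] = 0b0110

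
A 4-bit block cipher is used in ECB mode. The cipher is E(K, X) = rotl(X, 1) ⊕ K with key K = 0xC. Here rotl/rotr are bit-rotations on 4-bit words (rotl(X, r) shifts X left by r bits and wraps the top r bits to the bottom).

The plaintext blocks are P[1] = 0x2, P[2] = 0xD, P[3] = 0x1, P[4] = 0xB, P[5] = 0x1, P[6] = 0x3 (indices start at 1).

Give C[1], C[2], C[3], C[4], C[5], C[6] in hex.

ECB encryption: C_i = E(K, P_i).
C[1]: E(K, 0x2) = 0x8.
C[2]: E(K, 0xD) = 0x7.
C[3]: E(K, 0x1) = 0xE.
C[4]: E(K, 0xB) = 0xB.
C[5]: E(K, 0x1) = 0xE.
C[6]: E(K, 0x3) = 0xA.

C[1] = 0x8, C[2] = 0x7, C[3] = 0xE, C[4] = 0xB, C[5] = 0xE, C[6] = 0xA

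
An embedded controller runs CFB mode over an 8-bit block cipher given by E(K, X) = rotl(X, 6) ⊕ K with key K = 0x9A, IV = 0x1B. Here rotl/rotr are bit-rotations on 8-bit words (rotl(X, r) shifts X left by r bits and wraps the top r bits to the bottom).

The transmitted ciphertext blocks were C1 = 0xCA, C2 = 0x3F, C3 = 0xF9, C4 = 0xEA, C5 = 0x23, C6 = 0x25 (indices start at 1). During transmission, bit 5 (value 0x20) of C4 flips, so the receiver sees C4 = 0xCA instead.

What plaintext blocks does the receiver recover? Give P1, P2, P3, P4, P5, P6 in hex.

CFB decryption: P_i = C_i ⊕ E(K, C_{i−1}), with C_{0} = IV.
Only C4 changed, to 0xCA. In CFB, a change in C_i flips the same bit in P_i and garbles P_{i+1}. Decrypting the received ciphertext:
P1: E(K, 0x1B) = 0x5C; 0xCA ⊕ 0x5C = 0x96.
P2: E(K, 0xCA) = 0x28; 0x3F ⊕ 0x28 = 0x17.
P3: E(K, 0x3F) = 0x55; 0xF9 ⊕ 0x55 = 0xAC.
P4: E(K, 0xF9) = 0xE4; 0xCA ⊕ 0xE4 = 0x2E.
P5: E(K, 0xCA) = 0x28; 0x23 ⊕ 0x28 = 0x0B.
P6: E(K, 0x23) = 0x52; 0x25 ⊕ 0x52 = 0x77.
Blocks that differ from the original plaintext: P4, P5.

P1 = 0x96, P2 = 0x17, P3 = 0xAC, P4 = 0x2E, P5 = 0x0B, P6 = 0x77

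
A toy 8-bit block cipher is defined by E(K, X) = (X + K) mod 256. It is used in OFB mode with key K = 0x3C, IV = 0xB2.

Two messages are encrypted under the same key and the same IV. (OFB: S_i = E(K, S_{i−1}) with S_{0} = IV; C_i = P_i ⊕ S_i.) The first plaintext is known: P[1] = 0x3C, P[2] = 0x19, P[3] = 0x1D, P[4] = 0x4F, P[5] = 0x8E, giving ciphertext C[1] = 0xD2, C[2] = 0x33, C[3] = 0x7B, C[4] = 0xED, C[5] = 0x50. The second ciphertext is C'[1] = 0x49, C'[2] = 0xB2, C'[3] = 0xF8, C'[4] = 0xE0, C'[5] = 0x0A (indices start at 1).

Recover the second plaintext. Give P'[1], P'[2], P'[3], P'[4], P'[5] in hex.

In OFB with a reused IV, both messages share the same keystream S_i, so C_i ⊕ C'_i = P_i ⊕ P'_i and thus P'_i = P_i ⊕ C_i ⊕ C'_i.
P'[1]: 0x3C ⊕ 0xD2 ⊕ 0x49 = 0xA7.
P'[2]: 0x19 ⊕ 0x33 ⊕ 0xB2 = 0x98.
P'[3]: 0x1D ⊕ 0x7B ⊕ 0xF8 = 0x9E.
P'[4]: 0x4F ⊕ 0xED ⊕ 0xE0 = 0x42.
P'[5]: 0x8E ⊕ 0x50 ⊕ 0x0A = 0xD4.

P'[1] = 0xA7, P'[2] = 0x98, P'[3] = 0x9E, P'[4] = 0x42, P'[5] = 0xD4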